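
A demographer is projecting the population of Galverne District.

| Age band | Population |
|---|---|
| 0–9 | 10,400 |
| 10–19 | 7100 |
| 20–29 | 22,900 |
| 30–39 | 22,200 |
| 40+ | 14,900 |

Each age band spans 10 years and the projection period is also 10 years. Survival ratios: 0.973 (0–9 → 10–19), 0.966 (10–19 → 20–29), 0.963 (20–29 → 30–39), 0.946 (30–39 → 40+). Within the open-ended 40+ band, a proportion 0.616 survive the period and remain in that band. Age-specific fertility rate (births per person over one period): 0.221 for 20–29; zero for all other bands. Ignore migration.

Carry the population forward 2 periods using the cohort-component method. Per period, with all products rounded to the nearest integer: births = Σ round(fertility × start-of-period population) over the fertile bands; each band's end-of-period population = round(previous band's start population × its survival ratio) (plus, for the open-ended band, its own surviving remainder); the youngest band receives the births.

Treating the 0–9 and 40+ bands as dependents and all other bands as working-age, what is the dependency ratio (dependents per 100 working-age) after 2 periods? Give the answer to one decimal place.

192.3

(Bands numbered youngest = 1 to oldest = 5.)
After projecting period 1:
Births: 22900 × 0.221 = 5061
Band 2: 10400 × 0.973 = 10119
Band 3: 7100 × 0.966 = 6859
Band 4: 22900 × 0.963 = 22053
Band 5: 22200 × 0.946 + 14900 × 0.616 = 21001 + 9178 = 30179
→ [5061, 10119, 6859, 22053, 30179]
After projecting period 2:
Births: 6859 × 0.221 = 1516
Band 2: 5061 × 0.973 = 4924
Band 3: 10119 × 0.966 = 9775
Band 4: 6859 × 0.963 = 6605
Band 5: 22053 × 0.946 + 30179 × 0.616 = 20862 + 18590 = 39452
→ [1516, 4924, 9775, 6605, 39452]
Dependents (band 0–9 + band 40+) = 1516 + 39452 = 40968; working-age = 21304; ratio = 40968/21304 × 100 = 192.3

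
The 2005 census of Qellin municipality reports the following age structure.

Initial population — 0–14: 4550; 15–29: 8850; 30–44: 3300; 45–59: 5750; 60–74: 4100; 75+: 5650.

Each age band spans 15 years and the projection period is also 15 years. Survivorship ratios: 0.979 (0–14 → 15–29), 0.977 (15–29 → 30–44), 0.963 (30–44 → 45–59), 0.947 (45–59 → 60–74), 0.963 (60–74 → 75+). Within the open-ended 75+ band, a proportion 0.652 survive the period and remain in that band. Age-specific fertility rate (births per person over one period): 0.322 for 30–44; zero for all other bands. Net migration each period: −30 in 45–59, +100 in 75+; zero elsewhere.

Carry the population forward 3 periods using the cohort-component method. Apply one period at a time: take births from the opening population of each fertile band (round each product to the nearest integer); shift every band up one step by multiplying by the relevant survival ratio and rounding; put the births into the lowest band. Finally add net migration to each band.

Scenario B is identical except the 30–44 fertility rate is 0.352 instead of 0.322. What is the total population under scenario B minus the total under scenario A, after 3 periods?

479

Let band 1 be 0–14 through band 6 = 75+.
Period 1:
Births: 3300 × 0.322 = 1063
Band 2: 4550 × 0.979 = 4454
Band 3: 8850 × 0.977 = 8646
Band 4: 3300 × 0.963 = 3178
Band 5: 5750 × 0.947 = 5445
Band 6: 4100 × 0.963 + 5650 × 0.652 = 3948 + 3684 = 7632
Net migration: Band 4 − 30 → 3148; Band 6 + 100 → 7732
Giving 1063 / 4454 / 8646 / 3148 / 5445 / 7732.
Period 2:
Births: 8646 × 0.322 = 2784
Band 2: 1063 × 0.979 = 1041
Band 3: 4454 × 0.977 = 4352
Band 4: 8646 × 0.963 = 8326
Band 5: 3148 × 0.947 = 2981
Band 6: 5445 × 0.963 + 7732 × 0.652 = 5244 + 5041 = 10285
Net migration: Band 4 − 30 → 8296; Band 6 + 100 → 10385
Giving 2784 / 1041 / 4352 / 8296 / 2981 / 10385.
Period 3:
Births: 4352 × 0.322 = 1401
Band 2: 2784 × 0.979 = 2726
Band 3: 1041 × 0.977 = 1017
Band 4: 4352 × 0.963 = 4191
Band 5: 8296 × 0.947 = 7856
Band 6: 2981 × 0.963 + 10385 × 0.652 = 2871 + 6771 = 9642
Net migration: Band 4 − 30 → 4161; Band 6 + 100 → 9742
Giving 1401 / 2726 / 1017 / 4161 / 7856 / 9742.
Scenario A total after 3 periods: 26903
Scenario B projection —
Period 1:
Births: 3300 × 0.352 = 1162
Band 2: 4550 × 0.979 = 4454
Band 3: 8850 × 0.977 = 8646
Band 4: 3300 × 0.963 = 3178
Band 5: 5750 × 0.947 = 5445
Band 6: 4100 × 0.963 + 5650 × 0.652 = 3948 + 3684 = 7632
Net migration: Band 4 − 30 → 3148; Band 6 + 100 → 7732
Giving 1162 / 4454 / 8646 / 3148 / 5445 / 7732.
Period 2:
Births: 8646 × 0.352 = 3043
Band 2: 1162 × 0.979 = 1138
Band 3: 4454 × 0.977 = 4352
Band 4: 8646 × 0.963 = 8326
Band 5: 3148 × 0.947 = 2981
Band 6: 5445 × 0.963 + 7732 × 0.652 = 5244 + 5041 = 10285
Net migration: Band 4 − 30 → 8296; Band 6 + 100 → 10385
Giving 3043 / 1138 / 4352 / 8296 / 2981 / 10385.
Period 3:
Births: 4352 × 0.352 = 1532
Band 2: 3043 × 0.979 = 2979
Band 3: 1138 × 0.977 = 1112
Band 4: 4352 × 0.963 = 4191
Band 5: 8296 × 0.947 = 7856
Band 6: 2981 × 0.963 + 10385 × 0.652 = 2871 + 6771 = 9642
Net migration: Band 4 − 30 → 4161; Band 6 + 100 → 9742
Giving 1532 / 2979 / 1112 / 4161 / 7856 / 9742.
Scenario B total after 3 periods: 27382
Difference B − A = 27382 − 26903 = 479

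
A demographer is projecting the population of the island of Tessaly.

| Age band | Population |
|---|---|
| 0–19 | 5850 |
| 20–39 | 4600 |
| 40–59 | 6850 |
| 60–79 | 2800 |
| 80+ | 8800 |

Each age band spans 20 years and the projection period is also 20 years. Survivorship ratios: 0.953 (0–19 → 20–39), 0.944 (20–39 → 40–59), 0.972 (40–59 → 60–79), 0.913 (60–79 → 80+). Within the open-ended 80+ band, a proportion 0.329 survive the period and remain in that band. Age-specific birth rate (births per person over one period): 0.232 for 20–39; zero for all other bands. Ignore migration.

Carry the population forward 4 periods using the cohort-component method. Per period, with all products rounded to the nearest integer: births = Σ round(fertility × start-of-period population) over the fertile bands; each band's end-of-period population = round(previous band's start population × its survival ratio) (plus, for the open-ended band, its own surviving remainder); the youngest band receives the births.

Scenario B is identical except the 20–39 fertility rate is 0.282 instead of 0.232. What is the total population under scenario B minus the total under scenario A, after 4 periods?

(Bands numbered youngest = 1 to oldest = 5.)
Period 1:
Births: 4600 * 0.232 = 1067
Band 2: 5850 * 0.953 = 5575
Band 3: 4600 * 0.944 = 4342
Band 4: 6850 * 0.972 = 6658
Band 5: 2800 * 0.913 + 8800 * 0.329 = 2556 + 2895 = 5451
Population now: 0–19=1067, 20–39=5575, 40–59=4342, 60–79=6658, 80+=5451
Period 2:
Births: 5575 * 0.232 = 1293
Band 2: 1067 * 0.953 = 1017
Band 3: 5575 * 0.944 = 5263
Band 4: 4342 * 0.972 = 4220
Band 5: 6658 * 0.913 + 5451 * 0.329 = 6079 + 1793 = 7872
Population now: 0–19=1293, 20–39=1017, 40–59=5263, 60–79=4220, 80+=7872
Period 3:
Births: 1017 * 0.232 = 236
Band 2: 1293 * 0.953 = 1232
Band 3: 1017 * 0.944 = 960
Band 4: 5263 * 0.972 = 5116
Band 5: 4220 * 0.913 + 7872 * 0.329 = 3853 + 2590 = 6443
Population now: 0–19=236, 20–39=1232, 40–59=960, 60–79=5116, 80+=6443
Period 4:
Births: 1232 * 0.232 = 286
Band 2: 236 * 0.953 = 225
Band 3: 1232 * 0.944 = 1163
Band 4: 960 * 0.972 = 933
Band 5: 5116 * 0.913 + 6443 * 0.329 = 4671 + 2120 = 6791
Population now: 0–19=286, 20–39=225, 40–59=1163, 60–79=933, 80+=6791
Scenario A total after 4 periods: 9398
Scenario B projection —
Period 1:
Births: 4600 * 0.282 = 1297
Band 2: 5850 * 0.953 = 5575
Band 3: 4600 * 0.944 = 4342
Band 4: 6850 * 0.972 = 6658
Band 5: 2800 * 0.913 + 8800 * 0.329 = 2556 + 2895 = 5451
Population now: 0–19=1297, 20–39=5575, 40–59=4342, 60–79=6658, 80+=5451
Period 2:
Births: 5575 * 0.282 = 1572
Band 2: 1297 * 0.953 = 1236
Band 3: 5575 * 0.944 = 5263
Band 4: 4342 * 0.972 = 4220
Band 5: 6658 * 0.913 + 5451 * 0.329 = 6079 + 1793 = 7872
Population now: 0–19=1572, 20–39=1236, 40–59=5263, 60–79=4220, 80+=7872
Period 3:
Births: 1236 * 0.282 = 349
Band 2: 1572 * 0.953 = 1498
Band 3: 1236 * 0.944 = 1167
Band 4: 5263 * 0.972 = 5116
Band 5: 4220 * 0.913 + 7872 * 0.329 = 3853 + 2590 = 6443
Population now: 0–19=349, 20–39=1498, 40–59=1167, 60–79=5116, 80+=6443
Period 4:
Births: 1498 * 0.282 = 422
Band 2: 349 * 0.953 = 333
Band 3: 1498 * 0.944 = 1414
Band 4: 1167 * 0.972 = 1134
Band 5: 5116 * 0.913 + 6443 * 0.329 = 4671 + 2120 = 6791
Population now: 0–19=422, 20–39=333, 40–59=1414, 60–79=1134, 80+=6791
Scenario B total after 4 periods: 10094
Difference B − A = 10094 − 9398 = 696

696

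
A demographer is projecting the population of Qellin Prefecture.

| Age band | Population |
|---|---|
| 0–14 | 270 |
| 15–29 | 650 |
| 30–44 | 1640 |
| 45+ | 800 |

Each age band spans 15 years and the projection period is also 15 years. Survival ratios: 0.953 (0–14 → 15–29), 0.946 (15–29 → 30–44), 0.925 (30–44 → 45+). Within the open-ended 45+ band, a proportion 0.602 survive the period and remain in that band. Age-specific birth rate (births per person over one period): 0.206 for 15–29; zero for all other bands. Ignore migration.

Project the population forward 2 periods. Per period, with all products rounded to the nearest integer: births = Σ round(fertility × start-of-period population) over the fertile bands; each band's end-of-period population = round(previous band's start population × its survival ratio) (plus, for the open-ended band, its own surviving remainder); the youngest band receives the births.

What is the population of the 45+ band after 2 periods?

1772

Period 1.
Births: 650 × 0.206 = 134
15–29: 270 × 0.953 = 257
30–44: 650 × 0.946 = 615
45+: 1640 × 0.925 + 800 × 0.602 = 1517 + 482 = 1999
Giving 134 / 257 / 615 / 1999.
Period 2.
Births: 257 × 0.206 = 53
15–29: 134 × 0.953 = 128
30–44: 257 × 0.946 = 243
45+: 615 × 0.925 + 1999 × 0.602 = 569 + 1203 = 1772
Giving 53 / 128 / 243 / 1772.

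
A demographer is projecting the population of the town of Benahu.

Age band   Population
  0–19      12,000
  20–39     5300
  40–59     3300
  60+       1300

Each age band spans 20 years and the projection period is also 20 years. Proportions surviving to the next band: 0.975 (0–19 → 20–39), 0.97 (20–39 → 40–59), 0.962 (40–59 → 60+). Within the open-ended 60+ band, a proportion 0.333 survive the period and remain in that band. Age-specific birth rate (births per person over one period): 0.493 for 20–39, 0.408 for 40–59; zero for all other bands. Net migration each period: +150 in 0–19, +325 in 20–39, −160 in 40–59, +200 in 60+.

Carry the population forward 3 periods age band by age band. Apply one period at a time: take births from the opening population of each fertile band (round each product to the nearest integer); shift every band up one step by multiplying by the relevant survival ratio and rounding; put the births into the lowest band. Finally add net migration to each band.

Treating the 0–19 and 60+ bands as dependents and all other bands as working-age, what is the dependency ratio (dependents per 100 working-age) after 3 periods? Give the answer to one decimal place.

Call the bands 1 to 4, youngest first.
Period 1:
Births: 5300 * 0.493 = 2613  |  3300 * 0.408 = 1346 — total 3959
Band 2: 12000 * 0.975 = 11700
Band 3: 5300 * 0.97 = 5141
Band 4: 3300 * 0.962 + 1300 * 0.333 = 3175 + 433 = 3608
Net migration: Band 1 + 150 → 4109; Band 2 + 325 → 12025; Band 3 − 160 → 4981; Band 4 + 200 → 3808
End of period: [4109, 12025, 4981, 3808]
Period 2:
Births: 12025 * 0.493 = 5928  |  4981 * 0.408 = 2032 — total 7960
Band 2: 4109 * 0.975 = 4006
Band 3: 12025 * 0.97 = 11664
Band 4: 4981 * 0.962 + 3808 * 0.333 = 4792 + 1268 = 6060
Net migration: Band 1 + 150 → 8110; Band 2 + 325 → 4331; Band 3 − 160 → 11504; Band 4 + 200 → 6260
End of period: [8110, 4331, 11504, 6260]
Period 3:
Births: 4331 * 0.493 = 2135  |  11504 * 0.408 = 4694 — total 6829
Band 2: 8110 * 0.975 = 7907
Band 3: 4331 * 0.97 = 4201
Band 4: 11504 * 0.962 + 6260 * 0.333 = 11067 + 2085 = 13152
Net migration: Band 1 + 150 → 6979; Band 2 + 325 → 8232; Band 3 − 160 → 4041; Band 4 + 200 → 13352
End of period: [6979, 8232, 4041, 13352]
Dependents (band 0–19 + band 60+) = 6979 + 13352 = 20331; working-age = 12273; ratio = 20331/12273 × 100 = 165.7

165.7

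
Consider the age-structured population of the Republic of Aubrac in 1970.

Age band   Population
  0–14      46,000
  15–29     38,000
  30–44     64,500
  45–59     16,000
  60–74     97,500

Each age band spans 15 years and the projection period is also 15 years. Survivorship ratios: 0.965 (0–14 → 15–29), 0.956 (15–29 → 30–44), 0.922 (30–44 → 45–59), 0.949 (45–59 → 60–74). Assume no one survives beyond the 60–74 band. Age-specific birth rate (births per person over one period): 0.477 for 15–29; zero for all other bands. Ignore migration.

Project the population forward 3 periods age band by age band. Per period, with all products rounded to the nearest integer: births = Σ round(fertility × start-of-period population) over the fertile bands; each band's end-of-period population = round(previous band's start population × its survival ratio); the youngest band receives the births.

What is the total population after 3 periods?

116412

Call the bands 1 to 5, youngest first.
After projecting period 1:
Births: 38000 * 0.477 = 18126
Band 2: 46000 * 0.965 = 44390
Band 3: 38000 * 0.956 = 36328
Band 4: 64500 * 0.922 = 59469
Band 5: 16000 * 0.949 = 15184
End of period: [18126, 44390, 36328, 59469, 15184]
After projecting period 2:
Births: 44390 * 0.477 = 21174
Band 2: 18126 * 0.965 = 17492
Band 3: 44390 * 0.956 = 42437
Band 4: 36328 * 0.922 = 33494
Band 5: 59469 * 0.949 = 56436
End of period: [21174, 17492, 42437, 33494, 56436]
After projecting period 3:
Births: 17492 * 0.477 = 8344
Band 2: 21174 * 0.965 = 20433
Band 3: 17492 * 0.956 = 16722
Band 4: 42437 * 0.922 = 39127
Band 5: 33494 * 0.949 = 31786
End of period: [8344, 20433, 16722, 39127, 31786]
Total after period 3: 8344 + 20433 + 16722 + 39127 + 31786 = 116412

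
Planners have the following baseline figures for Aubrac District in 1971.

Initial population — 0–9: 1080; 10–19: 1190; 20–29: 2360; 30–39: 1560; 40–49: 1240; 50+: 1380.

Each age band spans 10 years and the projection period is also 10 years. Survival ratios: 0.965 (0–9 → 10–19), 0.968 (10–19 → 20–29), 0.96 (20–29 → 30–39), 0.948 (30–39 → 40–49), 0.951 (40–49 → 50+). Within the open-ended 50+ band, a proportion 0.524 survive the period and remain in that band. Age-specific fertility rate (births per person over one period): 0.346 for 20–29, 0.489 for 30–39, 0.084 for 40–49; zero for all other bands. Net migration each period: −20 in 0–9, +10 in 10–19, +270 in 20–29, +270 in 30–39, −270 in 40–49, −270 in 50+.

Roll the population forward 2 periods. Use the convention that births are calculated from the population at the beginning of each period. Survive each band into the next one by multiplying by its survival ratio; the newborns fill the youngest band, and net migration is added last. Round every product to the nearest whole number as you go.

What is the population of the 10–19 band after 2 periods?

Period 1:
Births: 2360 × 0.346 = 817  |  1560 × 0.489 = 763  |  1240 × 0.084 = 104 ⇒ total 1684
10–19: 1080 × 0.965 = 1042
20–29: 1190 × 0.968 = 1152
30–39: 2360 × 0.96 = 2266
40–49: 1560 × 0.948 = 1479
50+: 1240 × 0.951 + 1380 × 0.524 = 1179 + 723 = 1902
Net migration: 0–9 − 20 → 1664; 10–19 + 10 → 1052; 20–29 + 270 → 1422; 30–39 + 270 → 2536; 40–49 − 270 → 1209; 50+ − 270 → 1632
Population now: 0–9=1664, 10–19=1052, 20–29=1422, 30–39=2536, 40–49=1209, 50+=1632
Period 2:
Births: 1422 × 0.346 = 492  |  2536 × 0.489 = 1240  |  1209 × 0.084 = 102 ⇒ total 1834
10–19: 1664 × 0.965 = 1606
20–29: 1052 × 0.968 = 1018
30–39: 1422 × 0.96 = 1365
40–49: 2536 × 0.948 = 2404
50+: 1209 × 0.951 + 1632 × 0.524 = 1150 + 855 = 2005
Net migration: 0–9 − 20 → 1814; 10–19 + 10 → 1616; 20–29 + 270 → 1288; 30–39 + 270 → 1635; 40–49 − 270 → 2134; 50+ − 270 → 1735
Population now: 0–9=1814, 10–19=1616, 20–29=1288, 30–39=1635, 40–49=2134, 50+=1735

1616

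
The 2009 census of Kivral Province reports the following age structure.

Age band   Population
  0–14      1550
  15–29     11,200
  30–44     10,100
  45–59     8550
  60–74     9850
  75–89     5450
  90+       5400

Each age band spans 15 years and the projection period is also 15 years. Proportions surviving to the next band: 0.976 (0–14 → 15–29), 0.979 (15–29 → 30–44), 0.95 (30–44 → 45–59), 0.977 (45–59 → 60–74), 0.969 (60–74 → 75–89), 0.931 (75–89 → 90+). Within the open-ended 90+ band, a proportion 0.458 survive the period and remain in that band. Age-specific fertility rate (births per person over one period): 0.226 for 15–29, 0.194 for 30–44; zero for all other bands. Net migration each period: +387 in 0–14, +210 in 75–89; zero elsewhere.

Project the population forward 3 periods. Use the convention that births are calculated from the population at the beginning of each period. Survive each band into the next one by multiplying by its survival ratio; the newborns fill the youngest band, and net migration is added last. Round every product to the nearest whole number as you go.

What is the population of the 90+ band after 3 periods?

13474

Let group 1 be 0–14 through group 7 = 90+.
— Period 1 —
Births: 11200 × 0.226 = 2531  |  10100 × 0.194 = 1959 — total 4490
Group 2: 1550 × 0.976 = 1513
Group 3: 11200 × 0.979 = 10965
Group 4: 10100 × 0.95 = 9595
Group 5: 8550 × 0.977 = 8353
Group 6: 9850 × 0.969 = 9545
Group 7: 5450 × 0.931 + 5400 × 0.458 = 5074 + 2473 = 7547
Net migration: Group 1 + 387 → 4877; Group 6 + 210 → 9755
End of period: [4877, 1513, 10965, 9595, 8353, 9755, 7547]
— Period 2 —
Births: 1513 × 0.226 = 342  |  10965 × 0.194 = 2127 — total 2469
Group 2: 4877 × 0.976 = 4760
Group 3: 1513 × 0.979 = 1481
Group 4: 10965 × 0.95 = 10417
Group 5: 9595 × 0.977 = 9374
Group 6: 8353 × 0.969 = 8094
Group 7: 9755 × 0.931 + 7547 × 0.458 = 9082 + 3457 = 12539
Net migration: Group 1 + 387 → 2856; Group 6 + 210 → 8304
End of period: [2856, 4760, 1481, 10417, 9374, 8304, 12539]
— Period 3 —
Births: 4760 × 0.226 = 1076  |  1481 × 0.194 = 287 — total 1363
Group 2: 2856 × 0.976 = 2787
Group 3: 4760 × 0.979 = 4660
Group 4: 1481 × 0.95 = 1407
Group 5: 10417 × 0.977 = 10177
Group 6: 9374 × 0.969 = 9083
Group 7: 8304 × 0.931 + 12539 × 0.458 = 7731 + 5743 = 13474
Net migration: Group 1 + 387 → 1750; Group 6 + 210 → 9293
End of period: [1750, 2787, 4660, 1407, 10177, 9293, 13474]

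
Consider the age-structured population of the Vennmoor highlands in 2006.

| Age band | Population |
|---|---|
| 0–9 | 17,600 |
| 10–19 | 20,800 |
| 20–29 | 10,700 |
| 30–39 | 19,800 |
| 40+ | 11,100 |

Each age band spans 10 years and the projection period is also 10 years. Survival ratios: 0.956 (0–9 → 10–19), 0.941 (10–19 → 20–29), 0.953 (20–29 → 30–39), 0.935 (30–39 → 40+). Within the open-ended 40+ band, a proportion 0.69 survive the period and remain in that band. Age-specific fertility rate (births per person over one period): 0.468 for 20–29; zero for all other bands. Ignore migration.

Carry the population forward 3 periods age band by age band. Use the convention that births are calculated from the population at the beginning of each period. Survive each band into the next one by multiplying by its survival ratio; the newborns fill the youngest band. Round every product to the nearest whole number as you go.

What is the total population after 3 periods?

72242

Period 1:
Births: 10700 × 0.468 = 5008
10–19: 17600 × 0.956 = 16826
20–29: 20800 × 0.941 = 19573
30–39: 10700 × 0.953 = 10197
40+: 19800 × 0.935 + 11100 × 0.69 = 18513 + 7659 = 26172
End of period: [5008, 16826, 19573, 10197, 26172]
Period 2:
Births: 19573 × 0.468 = 9160
10–19: 5008 × 0.956 = 4788
20–29: 16826 × 0.941 = 15833
30–39: 19573 × 0.953 = 18653
40+: 10197 × 0.935 + 26172 × 0.69 = 9534 + 18059 = 27593
End of period: [9160, 4788, 15833, 18653, 27593]
Period 3:
Births: 15833 × 0.468 = 7410
10–19: 9160 × 0.956 = 8757
20–29: 4788 × 0.941 = 4506
30–39: 15833 × 0.953 = 15089
40+: 18653 × 0.935 + 27593 × 0.69 = 17441 + 19039 = 36480
End of period: [7410, 8757, 4506, 15089, 36480]
Total after period 3: 7410 + 8757 + 4506 + 15089 + 36480 = 72242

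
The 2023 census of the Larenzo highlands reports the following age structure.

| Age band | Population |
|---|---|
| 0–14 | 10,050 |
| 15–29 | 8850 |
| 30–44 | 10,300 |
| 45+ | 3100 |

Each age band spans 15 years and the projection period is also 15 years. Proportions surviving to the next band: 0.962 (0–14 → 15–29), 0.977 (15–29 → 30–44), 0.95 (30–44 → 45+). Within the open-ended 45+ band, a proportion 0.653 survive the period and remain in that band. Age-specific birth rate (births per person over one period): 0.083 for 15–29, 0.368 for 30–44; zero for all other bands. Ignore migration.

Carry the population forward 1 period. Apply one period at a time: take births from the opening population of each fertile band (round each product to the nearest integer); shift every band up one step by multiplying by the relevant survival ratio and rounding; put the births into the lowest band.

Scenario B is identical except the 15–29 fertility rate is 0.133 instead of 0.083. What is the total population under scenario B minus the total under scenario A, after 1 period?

442

Period 1:
Births: 8850 * 0.083 = 735  |  10300 * 0.368 = 3790 → 4525
15–29: 10050 * 0.962 = 9668
30–44: 8850 * 0.977 = 8646
45+: 10300 * 0.95 + 3100 * 0.653 = 9785 + 2024 = 11809
End of period: [4525, 9668, 8646, 11809]
Scenario A total after 1 period: 34648
Scenario B projection —
Period 1:
Births: 8850 * 0.133 = 1177  |  10300 * 0.368 = 3790 → 4967
15–29: 10050 * 0.962 = 9668
30–44: 8850 * 0.977 = 8646
45+: 10300 * 0.95 + 3100 * 0.653 = 9785 + 2024 = 11809
End of period: [4967, 9668, 8646, 11809]
Scenario B total after 1 period: 35090
Difference B − A = 35090 − 34648 = 442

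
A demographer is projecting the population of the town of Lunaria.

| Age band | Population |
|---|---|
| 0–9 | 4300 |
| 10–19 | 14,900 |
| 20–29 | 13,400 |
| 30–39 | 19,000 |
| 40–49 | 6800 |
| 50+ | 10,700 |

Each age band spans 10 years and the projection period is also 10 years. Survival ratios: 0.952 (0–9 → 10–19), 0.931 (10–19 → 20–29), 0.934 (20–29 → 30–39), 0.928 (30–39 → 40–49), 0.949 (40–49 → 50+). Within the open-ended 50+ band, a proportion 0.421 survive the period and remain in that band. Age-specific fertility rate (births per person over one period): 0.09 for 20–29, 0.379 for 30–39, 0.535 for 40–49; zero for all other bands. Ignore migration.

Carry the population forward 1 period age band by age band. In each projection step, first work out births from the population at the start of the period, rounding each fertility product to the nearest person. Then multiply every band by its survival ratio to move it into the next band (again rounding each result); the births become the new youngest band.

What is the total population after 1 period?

71117

(Groups numbered youngest = 1 to oldest = 6.)
After projecting period 1:
Births: 13400 × 0.09 = 1206 ; 19000 × 0.379 = 7201 ; 6800 × 0.535 = 3638 — total 12045
Group 2: 4300 × 0.952 = 4094
Group 3: 14900 × 0.931 = 13872
Group 4: 13400 × 0.934 = 12516
Group 5: 19000 × 0.928 = 17632
Group 6: 6800 × 0.949 + 10700 × 0.421 = 6453 + 4505 = 10958
End of period: [12045, 4094, 13872, 12516, 17632, 10958]
Total after period 1: 12045 + 4094 + 13872 + 12516 + 17632 + 10958 = 71117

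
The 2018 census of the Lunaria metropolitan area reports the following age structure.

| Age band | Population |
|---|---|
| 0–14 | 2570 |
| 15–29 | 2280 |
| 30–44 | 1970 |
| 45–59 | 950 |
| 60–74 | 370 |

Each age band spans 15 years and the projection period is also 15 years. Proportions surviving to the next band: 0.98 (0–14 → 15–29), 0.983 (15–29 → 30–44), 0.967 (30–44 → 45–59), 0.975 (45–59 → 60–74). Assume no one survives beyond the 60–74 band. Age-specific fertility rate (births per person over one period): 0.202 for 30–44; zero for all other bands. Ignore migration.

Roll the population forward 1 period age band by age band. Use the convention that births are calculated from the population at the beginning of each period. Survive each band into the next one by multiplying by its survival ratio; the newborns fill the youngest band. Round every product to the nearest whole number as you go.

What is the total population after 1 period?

After projecting period 1:
Births: 1970 * 0.202 = 398
15–29: 2570 * 0.98 = 2519
30–44: 2280 * 0.983 = 2241
45–59: 1970 * 0.967 = 1905
60–74: 950 * 0.975 = 926
Population now: 0–14=398, 15–29=2519, 30–44=2241, 45–59=1905, 60–74=926
Total after period 1: 398 + 2519 + 2241 + 1905 + 926 = 7989

7989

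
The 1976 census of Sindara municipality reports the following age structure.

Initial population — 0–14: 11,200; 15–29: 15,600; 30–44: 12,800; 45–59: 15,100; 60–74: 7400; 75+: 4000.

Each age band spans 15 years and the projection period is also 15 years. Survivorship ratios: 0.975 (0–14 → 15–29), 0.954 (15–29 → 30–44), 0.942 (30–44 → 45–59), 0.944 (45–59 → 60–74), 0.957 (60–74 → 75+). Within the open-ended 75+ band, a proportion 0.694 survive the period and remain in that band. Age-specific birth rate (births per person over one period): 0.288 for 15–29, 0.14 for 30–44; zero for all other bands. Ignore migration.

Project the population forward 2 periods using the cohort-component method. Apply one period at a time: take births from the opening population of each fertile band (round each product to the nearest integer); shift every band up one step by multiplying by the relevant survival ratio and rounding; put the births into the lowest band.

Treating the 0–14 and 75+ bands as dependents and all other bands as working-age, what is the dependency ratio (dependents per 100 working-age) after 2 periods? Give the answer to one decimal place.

61.3

— Period 1 —
Births: 15600 * 0.288 = 4493  |  12800 * 0.14 = 1792 ⇒ total 6285
15–29: 11200 * 0.975 = 10920
30–44: 15600 * 0.954 = 14882
45–59: 12800 * 0.942 = 12058
60–74: 15100 * 0.944 = 14254
75+: 7400 * 0.957 + 4000 * 0.694 = 7082 + 2776 = 9858
→ [6285, 10920, 14882, 12058, 14254, 9858]
— Period 2 —
Births: 10920 * 0.288 = 3145  |  14882 * 0.14 = 2083 ⇒ total 5228
15–29: 6285 * 0.975 = 6128
30–44: 10920 * 0.954 = 10418
45–59: 14882 * 0.942 = 14019
60–74: 12058 * 0.944 = 11383
75+: 14254 * 0.957 + 9858 * 0.694 = 13641 + 6841 = 20482
→ [5228, 6128, 10418, 14019, 11383, 20482]
Dependents (band 0–14 + band 75+) = 5228 + 20482 = 25710; working-age = 41948; ratio = 25710/41948 × 100 = 61.3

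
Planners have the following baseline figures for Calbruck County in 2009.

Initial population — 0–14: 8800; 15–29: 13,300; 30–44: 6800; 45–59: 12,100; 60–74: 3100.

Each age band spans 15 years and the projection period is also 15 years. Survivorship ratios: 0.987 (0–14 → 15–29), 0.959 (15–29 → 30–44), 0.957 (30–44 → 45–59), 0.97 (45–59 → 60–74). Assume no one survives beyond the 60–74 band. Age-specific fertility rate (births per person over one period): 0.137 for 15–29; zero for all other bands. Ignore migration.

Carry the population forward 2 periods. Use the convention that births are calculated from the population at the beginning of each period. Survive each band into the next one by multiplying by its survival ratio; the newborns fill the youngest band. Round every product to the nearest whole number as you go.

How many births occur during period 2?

1190

Call the groups 1 to 5, youngest first.
[period 1]
Births: 13300 × 0.137 = 1822
Group 2: 8800 × 0.987 = 8686
Group 3: 13300 × 0.959 = 12755
Group 4: 6800 × 0.957 = 6508
Group 5: 12100 × 0.97 = 11737
Giving 1822 / 8686 / 12755 / 6508 / 11737.
[period 2]
Births: 8686 × 0.137 = 1190
Group 2: 1822 × 0.987 = 1798
Group 3: 8686 × 0.959 = 8330
Group 4: 12755 × 0.957 = 12207
Group 5: 6508 × 0.97 = 6313
Giving 1190 / 1798 / 8330 / 12207 / 6313.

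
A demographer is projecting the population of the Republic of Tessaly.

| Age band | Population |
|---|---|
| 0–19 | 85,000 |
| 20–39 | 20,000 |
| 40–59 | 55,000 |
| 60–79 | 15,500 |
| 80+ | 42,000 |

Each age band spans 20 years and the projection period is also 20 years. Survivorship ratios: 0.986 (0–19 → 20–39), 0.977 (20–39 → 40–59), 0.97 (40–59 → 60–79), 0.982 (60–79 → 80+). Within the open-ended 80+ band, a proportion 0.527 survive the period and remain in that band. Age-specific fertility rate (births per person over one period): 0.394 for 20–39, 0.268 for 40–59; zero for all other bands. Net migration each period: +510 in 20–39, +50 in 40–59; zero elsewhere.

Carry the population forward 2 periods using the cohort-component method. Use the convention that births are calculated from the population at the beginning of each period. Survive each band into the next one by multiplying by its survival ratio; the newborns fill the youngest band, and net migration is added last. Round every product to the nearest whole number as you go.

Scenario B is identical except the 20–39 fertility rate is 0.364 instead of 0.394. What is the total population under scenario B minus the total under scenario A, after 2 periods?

-3121

(Bands numbered youngest = 1 to oldest = 5.)
Period 1.
Births: 20000 * 0.394 = 7880, 55000 * 0.268 = 14740 → 22620
Band 2: 85000 * 0.986 = 83810
Band 3: 20000 * 0.977 = 19540
Band 4: 55000 * 0.97 = 53350
Band 5: 15500 * 0.982 + 42000 * 0.527 = 15221 + 22134 = 37355
Net migration: Band 2 + 510 → 84320; Band 3 + 50 → 19590
Population now: 0–19=22620, 20–39=84320, 40–59=19590, 60–79=53350, 80+=37355
Period 2.
Births: 84320 * 0.394 = 33222, 19590 * 0.268 = 5250 → 38472
Band 2: 22620 * 0.986 = 22303
Band 3: 84320 * 0.977 = 82381
Band 4: 19590 * 0.97 = 19002
Band 5: 53350 * 0.982 + 37355 * 0.527 = 52390 + 19686 = 72076
Net migration: Band 2 + 510 → 22813; Band 3 + 50 → 82431
Population now: 0–19=38472, 20–39=22813, 40–59=82431, 60–79=19002, 80+=72076
Scenario A total after 2 periods: 234794
Scenario B projection —
Period 1.
Births: 20000 * 0.364 = 7280, 55000 * 0.268 = 14740 → 22020
Band 2: 85000 * 0.986 = 83810
Band 3: 20000 * 0.977 = 19540
Band 4: 55000 * 0.97 = 53350
Band 5: 15500 * 0.982 + 42000 * 0.527 = 15221 + 22134 = 37355
Net migration: Band 2 + 510 → 84320; Band 3 + 50 → 19590
Population now: 0–19=22020, 20–39=84320, 40–59=19590, 60–79=53350, 80+=37355
Period 2.
Births: 84320 * 0.364 = 30692, 19590 * 0.268 = 5250 → 35942
Band 2: 22020 * 0.986 = 21712
Band 3: 84320 * 0.977 = 82381
Band 4: 19590 * 0.97 = 19002
Band 5: 53350 * 0.982 + 37355 * 0.527 = 52390 + 19686 = 72076
Net migration: Band 2 + 510 → 22222; Band 3 + 50 → 82431
Population now: 0–19=35942, 20–39=22222, 40–59=82431, 60–79=19002, 80+=72076
Scenario B total after 2 periods: 231673
Difference B − A = 231673 − 234794 = -3121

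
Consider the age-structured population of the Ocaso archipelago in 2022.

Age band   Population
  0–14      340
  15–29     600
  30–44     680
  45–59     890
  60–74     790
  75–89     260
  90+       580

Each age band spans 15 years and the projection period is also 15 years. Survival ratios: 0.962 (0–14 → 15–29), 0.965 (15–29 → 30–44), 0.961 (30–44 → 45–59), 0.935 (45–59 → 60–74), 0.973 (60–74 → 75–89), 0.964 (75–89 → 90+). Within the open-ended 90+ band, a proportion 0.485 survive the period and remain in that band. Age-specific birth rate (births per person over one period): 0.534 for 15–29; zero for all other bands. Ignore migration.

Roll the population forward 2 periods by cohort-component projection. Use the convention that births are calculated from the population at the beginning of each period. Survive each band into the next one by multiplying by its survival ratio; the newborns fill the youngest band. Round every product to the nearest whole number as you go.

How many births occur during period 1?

[period 1]
Births: 600 * 0.534 = 320
15–29: 340 * 0.962 = 327
30–44: 600 * 0.965 = 579
45–59: 680 * 0.961 = 653
60–74: 890 * 0.935 = 832
75–89: 790 * 0.973 = 769
90+: 260 * 0.964 + 580 * 0.485 = 251 + 281 = 532
Giving 320 / 327 / 579 / 653 / 832 / 769 / 532.

320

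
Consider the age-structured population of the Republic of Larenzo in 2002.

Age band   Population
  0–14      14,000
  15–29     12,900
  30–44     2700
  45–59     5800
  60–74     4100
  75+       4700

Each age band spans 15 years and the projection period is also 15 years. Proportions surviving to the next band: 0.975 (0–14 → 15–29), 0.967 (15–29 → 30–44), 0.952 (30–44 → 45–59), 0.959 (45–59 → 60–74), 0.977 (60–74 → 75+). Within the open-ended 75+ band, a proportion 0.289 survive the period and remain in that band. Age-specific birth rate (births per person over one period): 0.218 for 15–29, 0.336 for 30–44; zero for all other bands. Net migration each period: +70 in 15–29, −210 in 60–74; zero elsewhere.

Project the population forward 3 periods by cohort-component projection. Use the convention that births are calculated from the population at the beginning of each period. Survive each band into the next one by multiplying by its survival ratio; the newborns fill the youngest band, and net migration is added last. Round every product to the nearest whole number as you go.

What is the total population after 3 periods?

43880

— Period 1 —
Births: 12900 × 0.218 = 2812 ; 2700 × 0.336 = 907 — total 3719
15–29: 14000 × 0.975 = 13650
30–44: 12900 × 0.967 = 12474
45–59: 2700 × 0.952 = 2570
60–74: 5800 × 0.959 = 5562
75+: 4100 × 0.977 + 4700 × 0.289 = 4006 + 1358 = 5364
Net migration: 15–29 + 70 → 13720; 60–74 − 210 → 5352
End of period: [3719, 13720, 12474, 2570, 5352, 5364]
— Period 2 —
Births: 13720 × 0.218 = 2991 ; 12474 × 0.336 = 4191 — total 7182
15–29: 3719 × 0.975 = 3626
30–44: 13720 × 0.967 = 13267
45–59: 12474 × 0.952 = 11875
60–74: 2570 × 0.959 = 2465
75+: 5352 × 0.977 + 5364 × 0.289 = 5229 + 1550 = 6779
Net migration: 15–29 + 70 → 3696; 60–74 − 210 → 2255
End of period: [7182, 3696, 13267, 11875, 2255, 6779]
— Period 3 —
Births: 3696 × 0.218 = 806 ; 13267 × 0.336 = 4458 — total 5264
15–29: 7182 × 0.975 = 7002
30–44: 3696 × 0.967 = 3574
45–59: 13267 × 0.952 = 12630
60–74: 11875 × 0.959 = 11388
75+: 2255 × 0.977 + 6779 × 0.289 = 2203 + 1959 = 4162
Net migration: 15–29 + 70 → 7072; 60–74 − 210 → 11178
End of period: [5264, 7072, 3574, 12630, 11178, 4162]
Total after period 3: 5264 + 7072 + 3574 + 12630 + 11178 + 4162 = 43880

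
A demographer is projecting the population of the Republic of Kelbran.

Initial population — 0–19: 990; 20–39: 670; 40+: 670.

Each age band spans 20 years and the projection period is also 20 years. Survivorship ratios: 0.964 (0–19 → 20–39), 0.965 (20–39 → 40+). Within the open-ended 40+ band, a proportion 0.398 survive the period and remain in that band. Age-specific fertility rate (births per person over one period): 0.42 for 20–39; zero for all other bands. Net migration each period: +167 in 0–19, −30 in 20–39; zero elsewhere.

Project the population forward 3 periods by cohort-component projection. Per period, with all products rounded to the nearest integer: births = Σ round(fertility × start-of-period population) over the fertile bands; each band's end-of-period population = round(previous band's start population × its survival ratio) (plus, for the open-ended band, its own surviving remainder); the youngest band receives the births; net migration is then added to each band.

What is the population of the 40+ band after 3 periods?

After projecting period 1:
Births: 670 × 0.42 = 281
20–39: 990 × 0.964 = 954
40+: 670 × 0.965 + 670 × 0.398 = 647 + 267 = 914
Net migration: 0–19 + 167 → 448; 20–39 − 30 → 924
Giving 448 / 924 / 914.
After projecting period 2:
Births: 924 × 0.42 = 388
20–39: 448 × 0.964 = 432
40+: 924 × 0.965 + 914 × 0.398 = 892 + 364 = 1256
Net migration: 0–19 + 167 → 555; 20–39 − 30 → 402
Giving 555 / 402 / 1256.
After projecting period 3:
Births: 402 × 0.42 = 169
20–39: 555 × 0.964 = 535
40+: 402 × 0.965 + 1256 × 0.398 = 388 + 500 = 888
Net migration: 0–19 + 167 → 336; 20–39 − 30 → 505
Giving 336 / 505 / 888.

888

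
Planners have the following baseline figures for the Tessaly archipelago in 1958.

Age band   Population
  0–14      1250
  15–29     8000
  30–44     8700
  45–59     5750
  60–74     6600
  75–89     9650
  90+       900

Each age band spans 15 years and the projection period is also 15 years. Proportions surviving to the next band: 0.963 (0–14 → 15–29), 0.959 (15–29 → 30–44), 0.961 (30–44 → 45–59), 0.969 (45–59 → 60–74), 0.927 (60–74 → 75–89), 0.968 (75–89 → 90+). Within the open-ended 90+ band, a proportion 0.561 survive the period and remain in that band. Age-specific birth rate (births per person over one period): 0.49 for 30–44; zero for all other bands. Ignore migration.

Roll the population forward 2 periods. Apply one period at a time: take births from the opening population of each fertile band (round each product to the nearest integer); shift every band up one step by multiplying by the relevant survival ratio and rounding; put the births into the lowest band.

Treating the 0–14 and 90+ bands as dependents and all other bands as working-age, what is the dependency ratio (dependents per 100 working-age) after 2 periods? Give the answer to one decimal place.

Call the bands 1 to 7, youngest first.
Period 1:
Births: 8700 × 0.49 = 4263
Band 2: 1250 × 0.963 = 1204
Band 3: 8000 × 0.959 = 7672
Band 4: 8700 × 0.961 = 8361
Band 5: 5750 × 0.969 = 5572
Band 6: 6600 × 0.927 = 6118
Band 7: 9650 × 0.968 + 900 × 0.561 = 9341 + 505 = 9846
Giving 4263 / 1204 / 7672 / 8361 / 5572 / 6118 / 9846.
Period 2:
Births: 7672 × 0.49 = 3759
Band 2: 4263 × 0.963 = 4105
Band 3: 1204 × 0.959 = 1155
Band 4: 7672 × 0.961 = 7373
Band 5: 8361 × 0.969 = 8102
Band 6: 5572 × 0.927 = 5165
Band 7: 6118 × 0.968 + 9846 × 0.561 = 5922 + 5524 = 11446
Giving 3759 / 4105 / 1155 / 7373 / 8102 / 5165 / 11446.
Dependents (band 0–14 + band 90+) = 3759 + 11446 = 15205; working-age = 25900; ratio = 15205/25900 × 100 = 58.7

58.7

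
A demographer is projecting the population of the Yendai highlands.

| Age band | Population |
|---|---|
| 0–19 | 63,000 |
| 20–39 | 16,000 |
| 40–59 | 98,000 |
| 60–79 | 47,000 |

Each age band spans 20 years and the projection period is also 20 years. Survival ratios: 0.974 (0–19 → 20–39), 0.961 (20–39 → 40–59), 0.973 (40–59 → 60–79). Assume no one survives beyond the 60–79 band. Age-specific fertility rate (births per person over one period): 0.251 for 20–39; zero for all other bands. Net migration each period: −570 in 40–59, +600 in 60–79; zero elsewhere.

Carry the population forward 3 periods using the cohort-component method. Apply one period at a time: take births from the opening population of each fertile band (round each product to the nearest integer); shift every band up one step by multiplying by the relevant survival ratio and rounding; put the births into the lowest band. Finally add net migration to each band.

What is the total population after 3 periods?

76595

After projecting period 1:
Births: 16000 × 0.251 = 4016
20–39: 63000 × 0.974 = 61362
40–59: 16000 × 0.961 = 15376
60–79: 98000 × 0.973 = 95354
Net migration: 40–59 − 570 → 14806; 60–79 + 600 → 95954
End of period: [4016, 61362, 14806, 95954]
After projecting period 2:
Births: 61362 × 0.251 = 15402
20–39: 4016 × 0.974 = 3912
40–59: 61362 × 0.961 = 58969
60–79: 14806 × 0.973 = 14406
Net migration: 40–59 − 570 → 58399; 60–79 + 600 → 15006
End of period: [15402, 3912, 58399, 15006]
After projecting period 3:
Births: 3912 × 0.251 = 982
20–39: 15402 × 0.974 = 15002
40–59: 3912 × 0.961 = 3759
60–79: 58399 × 0.973 = 56822
Net migration: 40–59 − 570 → 3189; 60–79 + 600 → 57422
End of period: [982, 15002, 3189, 57422]
Total after period 3: 982 + 15002 + 3189 + 57422 = 76595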